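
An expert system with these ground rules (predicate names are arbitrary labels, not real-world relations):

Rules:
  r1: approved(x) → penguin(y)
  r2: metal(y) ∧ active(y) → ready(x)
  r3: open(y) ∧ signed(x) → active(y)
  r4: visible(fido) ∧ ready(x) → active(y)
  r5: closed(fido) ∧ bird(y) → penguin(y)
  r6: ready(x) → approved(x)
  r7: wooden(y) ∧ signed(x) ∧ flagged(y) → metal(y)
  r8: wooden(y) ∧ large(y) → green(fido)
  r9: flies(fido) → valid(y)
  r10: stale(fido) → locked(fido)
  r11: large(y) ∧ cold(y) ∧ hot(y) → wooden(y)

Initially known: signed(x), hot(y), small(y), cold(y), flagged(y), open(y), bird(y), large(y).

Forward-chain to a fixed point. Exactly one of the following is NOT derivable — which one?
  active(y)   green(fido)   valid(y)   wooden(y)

Round 1 fires r3, r11, giving active(y), wooden(y).
Round 2 fires r7, r8, giving metal(y), green(fido).
Round 3 fires r2, giving ready(x).
Round 4 fires r6, giving approved(x).
Round 5 fires r1, giving penguin(y).
Derived: wooden(y) (round 1), green(fido) (round 2), active(y) (round 1). valid(y) never appears in any round.

valid(y)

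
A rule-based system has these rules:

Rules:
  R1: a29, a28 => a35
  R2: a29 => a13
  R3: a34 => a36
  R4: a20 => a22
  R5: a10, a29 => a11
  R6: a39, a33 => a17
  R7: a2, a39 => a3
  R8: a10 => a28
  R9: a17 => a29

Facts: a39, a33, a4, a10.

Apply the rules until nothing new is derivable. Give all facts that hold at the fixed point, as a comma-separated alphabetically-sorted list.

a10, a11, a13, a17, a28, a29, a33, a35, a39, a4

Round 1 fires R6, R8, giving a17, a28.
Round 2 fires R9, giving a29.
Round 3 fires R1, R2, R5, giving a35, a13, a11.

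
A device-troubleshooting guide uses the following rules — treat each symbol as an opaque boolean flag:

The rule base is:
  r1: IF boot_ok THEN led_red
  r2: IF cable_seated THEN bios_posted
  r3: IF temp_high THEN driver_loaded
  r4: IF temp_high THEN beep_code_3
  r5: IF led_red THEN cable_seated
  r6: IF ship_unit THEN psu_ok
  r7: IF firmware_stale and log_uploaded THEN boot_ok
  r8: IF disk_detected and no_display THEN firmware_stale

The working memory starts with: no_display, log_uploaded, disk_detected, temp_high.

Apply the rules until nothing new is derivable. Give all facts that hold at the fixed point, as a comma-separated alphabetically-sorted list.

beep_code_3, bios_posted, boot_ok, cable_seated, disk_detected, driver_loaded, firmware_stale, led_red, log_uploaded, no_display, temp_high

Round 1: r3 [IF temp_high THEN driver_loaded]; r4 [IF temp_high THEN beep_code_3]; r8 [IF disk_detected and no_display THEN firmware_stale]. Adds driver_loaded, beep_code_3, firmware_stale.
Round 2: r7 [IF firmware_stale and log_uploaded THEN boot_ok]. Adds boot_ok.
Round 3: r1 [IF boot_ok THEN led_red]. Adds led_red.
Round 4: r5 [IF led_red THEN cable_seated]. Adds cable_seated.
Round 5: r2 [IF cable_seated THEN bios_posted]. Adds bios_posted.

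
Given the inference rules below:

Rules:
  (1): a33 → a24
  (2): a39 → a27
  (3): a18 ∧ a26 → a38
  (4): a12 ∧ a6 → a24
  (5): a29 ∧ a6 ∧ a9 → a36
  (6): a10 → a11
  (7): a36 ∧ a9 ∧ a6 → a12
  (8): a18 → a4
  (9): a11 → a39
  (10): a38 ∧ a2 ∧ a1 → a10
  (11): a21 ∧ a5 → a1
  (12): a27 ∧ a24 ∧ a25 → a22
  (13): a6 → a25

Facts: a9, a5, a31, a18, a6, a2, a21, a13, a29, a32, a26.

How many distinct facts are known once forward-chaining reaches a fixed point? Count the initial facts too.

23

Round 1: (3) [a18 ∧ a26 → a38]; (5) [a29 ∧ a6 ∧ a9 → a36]; (8) [a18 → a4]; (11) [a21 ∧ a5 → a1]; (13) [a6 → a25]. New: a38, a36, a4, a1, a25.
Round 2: (7) [a36 ∧ a9 ∧ a6 → a12]; (10) [a38 ∧ a2 ∧ a1 → a10]. New: a12, a10.
Round 3: (4) [a12 ∧ a6 → a24]; (6) [a10 → a11]. New: a24, a11.
Round 4: (9) [a11 → a39]. New: a39.
Round 5: (2) [a39 → a27]. New: a27.
Round 6: (12) [a27 ∧ a24 ∧ a25 → a22]. New: a22.
Closure: {a1, a10, a11, a12, a13, a18, a2, a21, a22, a24, a25, a26, a27, a29, a31, a32, a36, a38, a39, a4, a5, a6, a9} — 23 facts.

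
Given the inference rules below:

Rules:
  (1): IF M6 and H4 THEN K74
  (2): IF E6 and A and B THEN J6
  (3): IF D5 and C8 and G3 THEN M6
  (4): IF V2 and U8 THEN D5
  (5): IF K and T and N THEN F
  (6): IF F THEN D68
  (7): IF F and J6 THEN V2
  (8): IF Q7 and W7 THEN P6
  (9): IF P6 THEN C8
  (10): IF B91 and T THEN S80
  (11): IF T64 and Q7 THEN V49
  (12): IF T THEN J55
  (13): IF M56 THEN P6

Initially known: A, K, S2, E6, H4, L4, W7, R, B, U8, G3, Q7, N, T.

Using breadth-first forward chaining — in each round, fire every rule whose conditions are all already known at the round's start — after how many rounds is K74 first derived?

5

[1] (2) [IF E6 and A and B THEN J6]; (5) [IF K and T and N THEN F]; (8) [IF Q7 and W7 THEN P6]; (12) [IF T THEN J55]. ⇒ new: J6, F, P6, J55.
[2] (6) [IF F THEN D68]; (7) [IF F and J6 THEN V2]; (9) [IF P6 THEN C8]. ⇒ new: D68, V2, C8.
[3] (4) [IF V2 and U8 THEN D5]. ⇒ new: D5.
[4] (3) [IF D5 and C8 and G3 THEN M6]. ⇒ new: M6.
[5] (1) [IF M6 and H4 THEN K74]. ⇒ new: K74.
K74 first appears in round 5.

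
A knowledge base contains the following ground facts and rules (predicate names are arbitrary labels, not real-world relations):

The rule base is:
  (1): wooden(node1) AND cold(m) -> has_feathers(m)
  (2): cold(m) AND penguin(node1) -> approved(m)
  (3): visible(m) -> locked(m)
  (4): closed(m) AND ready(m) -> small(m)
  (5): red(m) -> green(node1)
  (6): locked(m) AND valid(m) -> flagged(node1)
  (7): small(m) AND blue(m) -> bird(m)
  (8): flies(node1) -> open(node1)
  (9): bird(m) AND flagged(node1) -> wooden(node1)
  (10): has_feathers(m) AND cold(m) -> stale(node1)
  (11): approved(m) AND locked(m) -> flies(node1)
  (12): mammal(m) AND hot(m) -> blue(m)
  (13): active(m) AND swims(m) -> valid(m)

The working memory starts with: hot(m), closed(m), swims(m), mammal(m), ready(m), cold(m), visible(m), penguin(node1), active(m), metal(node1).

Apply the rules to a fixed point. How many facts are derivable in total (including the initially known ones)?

Round 1: (2) [cold(m) AND penguin(node1) -> approved(m)]; (3) [visible(m) -> locked(m)]; (4) [closed(m) AND ready(m) -> small(m)]; (12) [mammal(m) AND hot(m) -> blue(m)]; (13) [active(m) AND swims(m) -> valid(m)]. New: approved(m), locked(m), small(m), blue(m), valid(m).
Round 2: (6) [locked(m) AND valid(m) -> flagged(node1)]; (7) [small(m) AND blue(m) -> bird(m)]; (11) [approved(m) AND locked(m) -> flies(node1)]. New: flagged(node1), bird(m), flies(node1).
Round 3: (8) [flies(node1) -> open(node1)]; (9) [bird(m) AND flagged(node1) -> wooden(node1)]. New: open(node1), wooden(node1).
Round 4: (1) [wooden(node1) AND cold(m) -> has_feathers(m)]. New: has_feathers(m).
Round 5: (10) [has_feathers(m) AND cold(m) -> stale(node1)]. New: stale(node1).
Closure: {active(m), approved(m), bird(m), blue(m), closed(m), cold(m), flagged(node1), flies(node1), has_feathers(m), hot(m), locked(m), mammal(m), metal(node1), open(node1), penguin(node1), ready(m), small(m), stale(node1), swims(m), valid(m), visible(m), wooden(node1)} — 22 facts.

22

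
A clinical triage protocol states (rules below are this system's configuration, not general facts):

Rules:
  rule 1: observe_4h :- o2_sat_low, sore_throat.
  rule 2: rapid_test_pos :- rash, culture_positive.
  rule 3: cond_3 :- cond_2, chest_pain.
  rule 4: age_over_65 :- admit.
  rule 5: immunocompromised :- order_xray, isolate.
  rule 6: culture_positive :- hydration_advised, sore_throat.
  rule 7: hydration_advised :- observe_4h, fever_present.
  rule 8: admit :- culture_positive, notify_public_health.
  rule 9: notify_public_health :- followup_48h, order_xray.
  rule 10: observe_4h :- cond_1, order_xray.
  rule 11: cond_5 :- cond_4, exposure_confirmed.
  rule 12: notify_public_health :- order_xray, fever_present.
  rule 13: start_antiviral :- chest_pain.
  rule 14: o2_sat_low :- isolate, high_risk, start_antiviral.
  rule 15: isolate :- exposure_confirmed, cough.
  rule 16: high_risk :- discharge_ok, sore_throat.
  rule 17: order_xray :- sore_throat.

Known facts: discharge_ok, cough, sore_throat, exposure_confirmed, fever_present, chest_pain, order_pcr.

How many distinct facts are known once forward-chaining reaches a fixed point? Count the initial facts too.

19

[1] rule 13 [start_antiviral :- chest_pain.]; rule 15 [isolate :- exposure_confirmed, cough.]; rule 16 [high_risk :- discharge_ok, sore_throat.]; rule 17 [order_xray :- sore_throat.]. ⇒ new: start_antiviral, isolate, high_risk, order_xray.
[2] rule 5 [immunocompromised :- order_xray, isolate.]; rule 12 [notify_public_health :- order_xray, fever_present.]; rule 14 [o2_sat_low :- isolate, high_risk, start_antiviral.]. ⇒ new: immunocompromised, notify_public_health, o2_sat_low.
[3] rule 1 [observe_4h :- o2_sat_low, sore_throat.]. ⇒ new: observe_4h.
[4] rule 7 [hydration_advised :- observe_4h, fever_present.]. ⇒ new: hydration_advised.
[5] rule 6 [culture_positive :- hydration_advised, sore_throat.]. ⇒ new: culture_positive.
[6] rule 8 [admit :- culture_positive, notify_public_health.]. ⇒ new: admit.
[7] rule 4 [age_over_65 :- admit.]. ⇒ new: age_over_65.
Closure: {admit, age_over_65, chest_pain, cough, culture_positive, discharge_ok, exposure_confirmed, fever_present, high_risk, hydration_advised, immunocompromised, isolate, notify_public_health, o2_sat_low, observe_4h, order_pcr, order_xray, sore_throat, start_antiviral} — 19 facts.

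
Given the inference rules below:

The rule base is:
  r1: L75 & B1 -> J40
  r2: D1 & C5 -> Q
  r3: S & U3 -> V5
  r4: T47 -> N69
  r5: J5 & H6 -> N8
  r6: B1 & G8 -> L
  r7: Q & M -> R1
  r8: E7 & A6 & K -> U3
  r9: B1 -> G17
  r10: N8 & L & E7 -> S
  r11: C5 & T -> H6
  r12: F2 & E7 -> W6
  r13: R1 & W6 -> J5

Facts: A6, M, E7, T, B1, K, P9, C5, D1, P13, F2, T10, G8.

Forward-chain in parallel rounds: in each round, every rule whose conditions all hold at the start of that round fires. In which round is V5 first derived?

6

Round 1 fires r2, r6, r8, r9, r11, r12, giving Q, L, U3, G17, H6, W6.
Round 2 fires r7, giving R1.
Round 3 fires r13, giving J5.
Round 4 fires r5, giving N8.
Round 5 fires r10, giving S.
Round 6 fires r3, giving V5.
V5 first appears in round 6.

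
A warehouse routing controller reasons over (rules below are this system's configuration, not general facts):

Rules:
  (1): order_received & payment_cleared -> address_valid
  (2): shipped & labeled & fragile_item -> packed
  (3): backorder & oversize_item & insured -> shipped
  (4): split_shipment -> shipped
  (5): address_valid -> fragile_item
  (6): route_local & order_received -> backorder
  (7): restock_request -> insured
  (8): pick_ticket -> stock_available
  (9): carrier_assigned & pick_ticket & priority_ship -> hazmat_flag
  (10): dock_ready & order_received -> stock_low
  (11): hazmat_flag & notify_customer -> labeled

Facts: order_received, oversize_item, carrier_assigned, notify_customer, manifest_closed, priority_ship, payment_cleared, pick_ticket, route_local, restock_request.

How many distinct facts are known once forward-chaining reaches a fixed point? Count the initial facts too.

19

Round 1 fires (1), (6), (7), (8), (9), giving address_valid, backorder, insured, stock_available, hazmat_flag.
Round 2 fires (3), (5), (11), giving shipped, fragile_item, labeled.
Round 3 fires (2), giving packed.
Closure: {address_valid, backorder, carrier_assigned, fragile_item, hazmat_flag, insured, labeled, manifest_closed, notify_customer, order_received, oversize_item, packed, payment_cleared, pick_ticket, priority_ship, restock_request, route_local, shipped, stock_available} — 19 facts.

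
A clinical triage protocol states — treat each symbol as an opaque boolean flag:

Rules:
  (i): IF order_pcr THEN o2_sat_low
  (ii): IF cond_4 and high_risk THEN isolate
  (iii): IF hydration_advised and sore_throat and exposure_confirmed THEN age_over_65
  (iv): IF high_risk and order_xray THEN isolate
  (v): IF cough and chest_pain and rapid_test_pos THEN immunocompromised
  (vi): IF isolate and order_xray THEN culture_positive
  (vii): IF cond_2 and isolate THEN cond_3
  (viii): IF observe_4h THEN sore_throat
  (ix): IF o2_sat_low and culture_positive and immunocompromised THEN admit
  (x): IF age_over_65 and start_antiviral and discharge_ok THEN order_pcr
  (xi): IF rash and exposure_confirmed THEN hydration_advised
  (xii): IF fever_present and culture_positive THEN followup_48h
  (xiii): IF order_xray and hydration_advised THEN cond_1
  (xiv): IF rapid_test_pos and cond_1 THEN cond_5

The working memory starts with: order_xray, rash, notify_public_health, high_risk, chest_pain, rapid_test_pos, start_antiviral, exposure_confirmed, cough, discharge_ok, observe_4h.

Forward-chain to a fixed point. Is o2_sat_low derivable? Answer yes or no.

yes

Round 1: (iv) [IF high_risk and order_xray THEN isolate]; (v) [IF cough and chest_pain and rapid_test_pos THEN immunocompromised]; (viii) [IF observe_4h THEN sore_throat]; (xi) [IF rash and exposure_confirmed THEN hydration_advised]. New: isolate, immunocompromised, sore_throat, hydration_advised.
Round 2: (iii) [IF hydration_advised and sore_throat and exposure_confirmed THEN age_over_65]; (vi) [IF isolate and order_xray THEN culture_positive]; (xiii) [IF order_xray and hydration_advised THEN cond_1]. New: age_over_65, culture_positive, cond_1.
Round 3: (x) [IF age_over_65 and start_antiviral and discharge_ok THEN order_pcr]; (xiv) [IF rapid_test_pos and cond_1 THEN cond_5]. New: order_pcr, cond_5.
Round 4: (i) [IF order_pcr THEN o2_sat_low]. New: o2_sat_low.
Round 5: (ix) [IF o2_sat_low and culture_positive and immunocompromised THEN admit]. New: admit.
o2_sat_low appears in round 4, so it is derivable.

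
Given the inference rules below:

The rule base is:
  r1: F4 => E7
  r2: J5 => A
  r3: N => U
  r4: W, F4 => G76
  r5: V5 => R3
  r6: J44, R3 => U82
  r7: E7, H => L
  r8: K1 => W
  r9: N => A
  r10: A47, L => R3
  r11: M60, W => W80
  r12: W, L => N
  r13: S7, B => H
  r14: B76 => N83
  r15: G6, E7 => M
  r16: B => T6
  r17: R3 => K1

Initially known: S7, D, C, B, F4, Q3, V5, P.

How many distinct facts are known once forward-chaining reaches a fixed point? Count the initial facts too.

19

[1] r1 [F4 => E7]; r5 [V5 => R3]; r13 [S7, B => H]; r16 [B => T6]. ⇒ new: E7, R3, H, T6.
[2] r7 [E7, H => L]; r17 [R3 => K1]. ⇒ new: L, K1.
[3] r8 [K1 => W]. ⇒ new: W.
[4] r4 [W, F4 => G76]; r12 [W, L => N]. ⇒ new: G76, N.
[5] r3 [N => U]; r9 [N => A]. ⇒ new: U, A.
Closure: {A, B, C, D, E7, F4, G76, H, K1, L, N, P, Q3, R3, S7, T6, U, V5, W} — 19 facts.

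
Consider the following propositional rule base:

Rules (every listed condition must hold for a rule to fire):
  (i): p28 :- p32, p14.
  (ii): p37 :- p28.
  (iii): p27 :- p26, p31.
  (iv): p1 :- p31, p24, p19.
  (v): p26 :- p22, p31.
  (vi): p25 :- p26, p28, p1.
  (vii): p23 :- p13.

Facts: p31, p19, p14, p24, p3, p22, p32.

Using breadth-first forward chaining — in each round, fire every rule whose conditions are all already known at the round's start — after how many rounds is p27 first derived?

2

Round 1: (i) [p28 :- p32, p14.]; (iv) [p1 :- p31, p24, p19.]; (v) [p26 :- p22, p31.]. Adds p28, p1, p26.
Round 2: (ii) [p37 :- p28.]; (iii) [p27 :- p26, p31.]; (vi) [p25 :- p26, p28, p1.]. Adds p37, p27, p25.
p27 first appears in round 2.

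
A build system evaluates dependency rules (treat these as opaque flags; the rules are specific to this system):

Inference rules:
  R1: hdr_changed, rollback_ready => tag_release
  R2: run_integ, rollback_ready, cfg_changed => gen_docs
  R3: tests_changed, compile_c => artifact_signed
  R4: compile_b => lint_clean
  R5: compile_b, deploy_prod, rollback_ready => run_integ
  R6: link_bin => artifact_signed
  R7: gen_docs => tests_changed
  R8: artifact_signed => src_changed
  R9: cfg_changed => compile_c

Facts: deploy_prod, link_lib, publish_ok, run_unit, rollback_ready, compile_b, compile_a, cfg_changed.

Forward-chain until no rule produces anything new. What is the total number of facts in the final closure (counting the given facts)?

Round 1 — R4, R5, R9, derive lint_clean, run_integ, compile_c.
Round 2 — R2, derive gen_docs.
Round 3 — R7, derive tests_changed.
Round 4 — R3, derive artifact_signed.
Round 5 — R8, derive src_changed.
Closure: {artifact_signed, cfg_changed, compile_a, compile_b, compile_c, deploy_prod, gen_docs, link_lib, lint_clean, publish_ok, rollback_ready, run_integ, run_unit, src_changed, tests_changed} — 15 facts.

15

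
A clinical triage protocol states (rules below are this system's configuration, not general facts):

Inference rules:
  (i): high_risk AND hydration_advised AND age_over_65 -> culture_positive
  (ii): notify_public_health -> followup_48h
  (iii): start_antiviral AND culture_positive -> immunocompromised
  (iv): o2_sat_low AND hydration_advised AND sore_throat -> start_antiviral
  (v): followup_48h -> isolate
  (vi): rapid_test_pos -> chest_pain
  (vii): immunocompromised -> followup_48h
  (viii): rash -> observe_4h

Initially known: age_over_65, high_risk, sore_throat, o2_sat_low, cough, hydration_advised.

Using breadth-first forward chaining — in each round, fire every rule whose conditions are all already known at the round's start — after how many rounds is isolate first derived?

Round 1 — (i), (iv), derive culture_positive, start_antiviral.
Round 2 — (iii), derive immunocompromised.
Round 3 — (vii), derive followup_48h.
Round 4 — (v), derive isolate.
isolate first appears in round 4.

4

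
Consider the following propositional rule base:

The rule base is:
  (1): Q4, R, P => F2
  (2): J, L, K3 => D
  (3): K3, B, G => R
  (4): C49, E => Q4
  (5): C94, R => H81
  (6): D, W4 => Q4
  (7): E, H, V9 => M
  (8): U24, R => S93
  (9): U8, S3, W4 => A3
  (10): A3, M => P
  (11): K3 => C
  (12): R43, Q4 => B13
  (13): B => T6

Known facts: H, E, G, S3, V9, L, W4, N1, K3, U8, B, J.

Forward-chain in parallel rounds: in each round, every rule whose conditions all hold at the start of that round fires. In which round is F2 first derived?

Round 1 fires (2), (3), (7), (9), (11), (13), giving D, R, M, A3, C, T6.
Round 2 fires (6), (10), giving Q4, P.
Round 3 fires (1), giving F2.
F2 first appears in round 3.

3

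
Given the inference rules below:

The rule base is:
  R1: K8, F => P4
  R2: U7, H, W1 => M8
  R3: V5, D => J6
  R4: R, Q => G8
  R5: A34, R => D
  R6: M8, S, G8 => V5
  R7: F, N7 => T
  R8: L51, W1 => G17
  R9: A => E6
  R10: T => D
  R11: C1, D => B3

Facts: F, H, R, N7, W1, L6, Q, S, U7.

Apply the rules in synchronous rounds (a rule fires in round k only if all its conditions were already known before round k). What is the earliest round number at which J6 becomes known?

Round 1 — R2, R4, R7, derive M8, G8, T.
Round 2 — R6, R10, derive V5, D.
Round 3 — R3, derive J6.
J6 first appears in round 3.

3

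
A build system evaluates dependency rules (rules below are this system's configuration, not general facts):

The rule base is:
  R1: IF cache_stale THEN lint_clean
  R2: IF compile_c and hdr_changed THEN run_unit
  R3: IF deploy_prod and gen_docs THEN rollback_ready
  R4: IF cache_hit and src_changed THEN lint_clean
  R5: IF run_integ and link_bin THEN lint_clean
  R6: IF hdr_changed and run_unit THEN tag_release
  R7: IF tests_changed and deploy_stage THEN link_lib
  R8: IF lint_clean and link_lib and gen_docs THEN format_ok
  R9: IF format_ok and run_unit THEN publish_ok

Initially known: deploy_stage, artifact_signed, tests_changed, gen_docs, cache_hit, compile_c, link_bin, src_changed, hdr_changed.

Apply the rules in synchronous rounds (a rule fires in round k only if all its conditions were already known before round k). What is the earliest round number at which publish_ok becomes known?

3

Round 1 fires R2, R4, R7, giving run_unit, lint_clean, link_lib.
Round 2 fires R6, R8, giving tag_release, format_ok.
Round 3 fires R9, giving publish_ok.
publish_ok first appears in round 3.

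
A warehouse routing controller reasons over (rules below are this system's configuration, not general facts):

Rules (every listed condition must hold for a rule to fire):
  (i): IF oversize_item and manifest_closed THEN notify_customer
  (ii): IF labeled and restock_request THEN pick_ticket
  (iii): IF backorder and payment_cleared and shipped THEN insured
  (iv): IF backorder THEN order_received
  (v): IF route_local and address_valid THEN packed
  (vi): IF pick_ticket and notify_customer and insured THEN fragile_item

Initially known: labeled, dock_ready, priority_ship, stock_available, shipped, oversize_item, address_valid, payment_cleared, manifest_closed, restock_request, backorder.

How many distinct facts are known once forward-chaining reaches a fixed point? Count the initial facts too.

16

Round 1 fires (i), (ii), (iii), (iv), giving notify_customer, pick_ticket, insured, order_received.
Round 2 fires (vi), giving fragile_item.
Closure: {address_valid, backorder, dock_ready, fragile_item, insured, labeled, manifest_closed, notify_customer, order_received, oversize_item, payment_cleared, pick_ticket, priority_ship, restock_request, shipped, stock_available} — 16 facts.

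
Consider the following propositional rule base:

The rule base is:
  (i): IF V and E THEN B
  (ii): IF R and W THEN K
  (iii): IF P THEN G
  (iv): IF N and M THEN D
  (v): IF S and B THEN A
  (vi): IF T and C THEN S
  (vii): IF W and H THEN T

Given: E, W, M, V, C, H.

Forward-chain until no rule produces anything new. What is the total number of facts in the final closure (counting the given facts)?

10

Round 1: (i) [IF V and E THEN B]; (vii) [IF W and H THEN T]. Adds B, T.
Round 2: (vi) [IF T and C THEN S]. Adds S.
Round 3: (v) [IF S and B THEN A]. Adds A.
Closure: {A, B, C, E, H, M, S, T, V, W} — 10 facts.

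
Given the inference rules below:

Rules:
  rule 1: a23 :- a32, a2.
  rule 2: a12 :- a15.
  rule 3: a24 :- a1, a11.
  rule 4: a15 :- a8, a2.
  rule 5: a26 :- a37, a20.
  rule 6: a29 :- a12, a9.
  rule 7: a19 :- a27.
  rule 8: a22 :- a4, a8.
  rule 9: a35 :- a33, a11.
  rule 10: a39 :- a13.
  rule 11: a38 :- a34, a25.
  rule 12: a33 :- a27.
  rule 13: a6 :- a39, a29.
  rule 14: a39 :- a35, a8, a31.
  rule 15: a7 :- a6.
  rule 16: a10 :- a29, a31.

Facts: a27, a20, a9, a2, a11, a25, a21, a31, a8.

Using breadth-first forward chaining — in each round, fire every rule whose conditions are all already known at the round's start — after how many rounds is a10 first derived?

Round 1 fires rule 4, rule 7, rule 12, giving a15, a19, a33.
Round 2 fires rule 2, rule 9, giving a12, a35.
Round 3 fires rule 6, rule 14, giving a29, a39.
Round 4 fires rule 13, rule 16, giving a6, a10.
a10 first appears in round 4.

4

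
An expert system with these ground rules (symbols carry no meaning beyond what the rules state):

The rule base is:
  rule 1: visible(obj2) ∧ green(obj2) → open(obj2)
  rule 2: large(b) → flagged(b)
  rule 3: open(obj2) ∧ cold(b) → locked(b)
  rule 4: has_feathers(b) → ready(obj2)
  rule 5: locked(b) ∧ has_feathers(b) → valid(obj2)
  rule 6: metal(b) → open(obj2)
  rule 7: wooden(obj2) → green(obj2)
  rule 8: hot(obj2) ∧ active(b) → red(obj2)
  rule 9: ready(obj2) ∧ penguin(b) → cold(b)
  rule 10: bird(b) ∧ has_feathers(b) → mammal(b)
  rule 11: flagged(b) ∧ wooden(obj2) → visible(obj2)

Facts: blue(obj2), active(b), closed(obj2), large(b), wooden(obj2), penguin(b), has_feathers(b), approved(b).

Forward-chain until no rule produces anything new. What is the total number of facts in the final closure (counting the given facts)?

16

Round 1 fires rule 2, rule 4, rule 7, giving flagged(b), ready(obj2), green(obj2).
Round 2 fires rule 9, rule 11, giving cold(b), visible(obj2).
Round 3 fires rule 1, giving open(obj2).
Round 4 fires rule 3, giving locked(b).
Round 5 fires rule 5, giving valid(obj2).
Closure: {active(b), approved(b), blue(obj2), closed(obj2), cold(b), flagged(b), green(obj2), has_feathers(b), large(b), locked(b), open(obj2), penguin(b), ready(obj2), valid(obj2), visible(obj2), wooden(obj2)} — 16 facts.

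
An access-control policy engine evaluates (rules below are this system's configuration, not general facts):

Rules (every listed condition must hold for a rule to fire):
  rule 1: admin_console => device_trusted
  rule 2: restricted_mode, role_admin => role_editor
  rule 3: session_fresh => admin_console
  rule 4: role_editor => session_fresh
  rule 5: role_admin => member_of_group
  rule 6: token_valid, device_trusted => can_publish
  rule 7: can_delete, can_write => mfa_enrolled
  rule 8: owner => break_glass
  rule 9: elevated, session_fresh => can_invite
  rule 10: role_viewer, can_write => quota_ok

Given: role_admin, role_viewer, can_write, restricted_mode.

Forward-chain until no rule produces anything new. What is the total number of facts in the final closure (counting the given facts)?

10

Round 1: rule 2 [restricted_mode, role_admin => role_editor]; rule 5 [role_admin => member_of_group]; rule 10 [role_viewer, can_write => quota_ok]. New: role_editor, member_of_group, quota_ok.
Round 2: rule 4 [role_editor => session_fresh]. New: session_fresh.
Round 3: rule 3 [session_fresh => admin_console]. New: admin_console.
Round 4: rule 1 [admin_console => device_trusted]. New: device_trusted.
Closure: {admin_console, can_write, device_trusted, member_of_group, quota_ok, restricted_mode, role_admin, role_editor, role_viewer, session_fresh} — 10 facts.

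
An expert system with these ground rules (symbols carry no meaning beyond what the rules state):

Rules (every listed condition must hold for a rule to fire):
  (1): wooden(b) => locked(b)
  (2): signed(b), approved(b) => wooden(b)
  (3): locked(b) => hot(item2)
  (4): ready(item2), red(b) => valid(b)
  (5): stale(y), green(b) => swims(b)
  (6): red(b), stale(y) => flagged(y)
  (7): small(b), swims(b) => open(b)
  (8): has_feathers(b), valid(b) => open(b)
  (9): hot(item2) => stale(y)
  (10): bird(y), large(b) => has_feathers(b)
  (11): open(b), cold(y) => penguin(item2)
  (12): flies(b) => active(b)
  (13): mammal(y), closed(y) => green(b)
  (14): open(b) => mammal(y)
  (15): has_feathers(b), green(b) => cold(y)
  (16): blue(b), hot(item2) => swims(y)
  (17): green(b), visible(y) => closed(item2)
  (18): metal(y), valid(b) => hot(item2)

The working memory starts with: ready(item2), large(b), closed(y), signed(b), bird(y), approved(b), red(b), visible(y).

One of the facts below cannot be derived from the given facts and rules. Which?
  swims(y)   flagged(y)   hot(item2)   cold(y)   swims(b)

swims(y)

Round 1: (2) [signed(b), approved(b) => wooden(b)]; (4) [ready(item2), red(b) => valid(b)]; (10) [bird(y), large(b) => has_feathers(b)]. Adds wooden(b), valid(b), has_feathers(b).
Round 2: (1) [wooden(b) => locked(b)]; (8) [has_feathers(b), valid(b) => open(b)]. Adds locked(b), open(b).
Round 3: (3) [locked(b) => hot(item2)]; (14) [open(b) => mammal(y)]. Adds hot(item2), mammal(y).
Round 4: (9) [hot(item2) => stale(y)]; (13) [mammal(y), closed(y) => green(b)]. Adds stale(y), green(b).
Round 5: (5) [stale(y), green(b) => swims(b)]; (6) [red(b), stale(y) => flagged(y)]; (15) [has_feathers(b), green(b) => cold(y)]; (17) [green(b), visible(y) => closed(item2)]. Adds swims(b), flagged(y), cold(y), closed(item2).
Round 6: (11) [open(b), cold(y) => penguin(item2)]. Adds penguin(item2).
Derived: cold(y) (round 5), flagged(y) (round 5), swims(b) (round 5), hot(item2) (round 3). swims(y) never appears in any round.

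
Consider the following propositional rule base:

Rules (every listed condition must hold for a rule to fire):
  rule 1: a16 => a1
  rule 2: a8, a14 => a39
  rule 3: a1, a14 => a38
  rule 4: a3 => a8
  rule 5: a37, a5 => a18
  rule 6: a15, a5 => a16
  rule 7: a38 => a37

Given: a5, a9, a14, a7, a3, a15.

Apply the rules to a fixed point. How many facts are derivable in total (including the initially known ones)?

13

Round 1: rule 4 [a3 => a8]; rule 6 [a15, a5 => a16]. Adds a8, a16.
Round 2: rule 1 [a16 => a1]; rule 2 [a8, a14 => a39]. Adds a1, a39.
Round 3: rule 3 [a1, a14 => a38]. Adds a38.
Round 4: rule 7 [a38 => a37]. Adds a37.
Round 5: rule 5 [a37, a5 => a18]. Adds a18.
Closure: {a1, a14, a15, a16, a18, a3, a37, a38, a39, a5, a7, a8, a9} — 13 facts.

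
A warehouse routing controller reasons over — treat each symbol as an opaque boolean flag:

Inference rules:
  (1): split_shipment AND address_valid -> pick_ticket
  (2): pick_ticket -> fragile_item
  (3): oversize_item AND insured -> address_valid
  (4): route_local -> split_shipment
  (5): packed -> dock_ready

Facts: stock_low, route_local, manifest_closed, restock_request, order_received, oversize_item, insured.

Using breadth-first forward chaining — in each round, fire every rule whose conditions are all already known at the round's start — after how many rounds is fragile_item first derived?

Round 1: (3) [oversize_item AND insured -> address_valid]; (4) [route_local -> split_shipment]. New: address_valid, split_shipment.
Round 2: (1) [split_shipment AND address_valid -> pick_ticket]. New: pick_ticket.
Round 3: (2) [pick_ticket -> fragile_item]. New: fragile_item.
fragile_item first appears in round 3.

3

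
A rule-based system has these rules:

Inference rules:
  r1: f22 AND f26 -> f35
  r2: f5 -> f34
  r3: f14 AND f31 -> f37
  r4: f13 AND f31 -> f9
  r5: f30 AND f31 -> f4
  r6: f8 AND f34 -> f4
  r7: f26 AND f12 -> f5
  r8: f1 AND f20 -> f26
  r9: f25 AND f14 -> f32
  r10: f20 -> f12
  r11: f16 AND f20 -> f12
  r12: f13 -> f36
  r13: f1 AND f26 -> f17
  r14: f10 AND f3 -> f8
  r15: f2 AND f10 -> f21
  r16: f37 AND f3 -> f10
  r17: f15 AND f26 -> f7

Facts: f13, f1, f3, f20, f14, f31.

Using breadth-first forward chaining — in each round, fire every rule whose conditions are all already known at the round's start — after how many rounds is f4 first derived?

4

Round 1 — r3, r4, r8, r10, r12, derive f37, f9, f26, f12, f36.
Round 2 — r7, r13, r16, derive f5, f17, f10.
Round 3 — r2, r14, derive f34, f8.
Round 4 — r6, derive f4.
f4 first appears in round 4.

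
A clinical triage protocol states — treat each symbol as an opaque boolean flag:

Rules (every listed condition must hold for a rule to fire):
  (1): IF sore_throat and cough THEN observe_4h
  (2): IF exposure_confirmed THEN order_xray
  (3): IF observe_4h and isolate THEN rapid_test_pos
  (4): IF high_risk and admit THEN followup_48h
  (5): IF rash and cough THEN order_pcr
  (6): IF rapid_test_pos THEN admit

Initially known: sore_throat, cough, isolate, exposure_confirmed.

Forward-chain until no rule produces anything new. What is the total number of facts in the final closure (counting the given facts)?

8

Round 1: (1) [IF sore_throat and cough THEN observe_4h]; (2) [IF exposure_confirmed THEN order_xray]. New: observe_4h, order_xray.
Round 2: (3) [IF observe_4h and isolate THEN rapid_test_pos]. New: rapid_test_pos.
Round 3: (6) [IF rapid_test_pos THEN admit]. New: admit.
Closure: {admit, cough, exposure_confirmed, isolate, observe_4h, order_xray, rapid_test_pos, sore_throat} — 8 facts.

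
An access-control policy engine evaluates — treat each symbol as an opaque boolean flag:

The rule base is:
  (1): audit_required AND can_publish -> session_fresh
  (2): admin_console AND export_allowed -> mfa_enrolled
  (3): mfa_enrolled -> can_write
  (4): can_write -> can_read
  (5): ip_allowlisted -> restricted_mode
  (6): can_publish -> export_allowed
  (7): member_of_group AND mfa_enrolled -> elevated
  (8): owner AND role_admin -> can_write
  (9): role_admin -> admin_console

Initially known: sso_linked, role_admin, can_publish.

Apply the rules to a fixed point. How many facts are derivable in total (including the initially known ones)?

8

[1] (6) [can_publish -> export_allowed]; (9) [role_admin -> admin_console]. ⇒ new: export_allowed, admin_console.
[2] (2) [admin_console AND export_allowed -> mfa_enrolled]. ⇒ new: mfa_enrolled.
[3] (3) [mfa_enrolled -> can_write]. ⇒ new: can_write.
[4] (4) [can_write -> can_read]. ⇒ new: can_read.
Closure: {admin_console, can_publish, can_read, can_write, export_allowed, mfa_enrolled, role_admin, sso_linked} — 8 facts.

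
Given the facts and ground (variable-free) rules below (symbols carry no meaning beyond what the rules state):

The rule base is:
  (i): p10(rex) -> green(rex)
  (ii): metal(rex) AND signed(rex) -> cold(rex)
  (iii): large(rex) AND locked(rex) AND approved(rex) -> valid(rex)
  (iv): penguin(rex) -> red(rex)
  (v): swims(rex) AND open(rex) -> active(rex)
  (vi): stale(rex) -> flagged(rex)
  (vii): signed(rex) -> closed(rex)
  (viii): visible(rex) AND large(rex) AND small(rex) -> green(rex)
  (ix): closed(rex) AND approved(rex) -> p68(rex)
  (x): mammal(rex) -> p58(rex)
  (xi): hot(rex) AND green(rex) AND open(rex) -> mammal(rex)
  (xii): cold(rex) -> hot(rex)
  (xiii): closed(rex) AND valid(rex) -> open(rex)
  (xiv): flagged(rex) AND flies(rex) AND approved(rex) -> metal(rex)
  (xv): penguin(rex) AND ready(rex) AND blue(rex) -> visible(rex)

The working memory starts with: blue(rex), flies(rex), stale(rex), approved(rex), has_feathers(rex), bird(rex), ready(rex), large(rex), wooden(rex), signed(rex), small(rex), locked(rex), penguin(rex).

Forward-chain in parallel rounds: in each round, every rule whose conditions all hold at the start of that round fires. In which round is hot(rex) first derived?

[1] (iii) [large(rex) AND locked(rex) AND approved(rex) -> valid(rex)]; (iv) [penguin(rex) -> red(rex)]; (vi) [stale(rex) -> flagged(rex)]; (vii) [signed(rex) -> closed(rex)]; (xv) [penguin(rex) AND ready(rex) AND blue(rex) -> visible(rex)]. ⇒ new: valid(rex), red(rex), flagged(rex), closed(rex), visible(rex).
[2] (viii) [visible(rex) AND large(rex) AND small(rex) -> green(rex)]; (ix) [closed(rex) AND approved(rex) -> p68(rex)]; (xiii) [closed(rex) AND valid(rex) -> open(rex)]; (xiv) [flagged(rex) AND flies(rex) AND approved(rex) -> metal(rex)]. ⇒ new: green(rex), p68(rex), open(rex), metal(rex).
[3] (ii) [metal(rex) AND signed(rex) -> cold(rex)]. ⇒ new: cold(rex).
[4] (xii) [cold(rex) -> hot(rex)]. ⇒ new: hot(rex).
hot(rex) first appears in round 4.

4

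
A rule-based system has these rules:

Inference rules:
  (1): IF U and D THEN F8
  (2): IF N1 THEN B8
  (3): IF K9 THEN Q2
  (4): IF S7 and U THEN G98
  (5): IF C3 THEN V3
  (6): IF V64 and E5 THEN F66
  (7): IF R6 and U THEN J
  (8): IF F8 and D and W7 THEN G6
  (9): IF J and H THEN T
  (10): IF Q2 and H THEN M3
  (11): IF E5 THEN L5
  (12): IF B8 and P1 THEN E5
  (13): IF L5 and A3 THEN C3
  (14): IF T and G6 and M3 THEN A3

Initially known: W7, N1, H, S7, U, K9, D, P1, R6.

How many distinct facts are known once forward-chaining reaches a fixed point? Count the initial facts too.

22

Round 1 — (1), (2), (3), (4), (7), derive F8, B8, Q2, G98, J.
Round 2 — (8), (9), (10), (12), derive G6, T, M3, E5.
Round 3 — (11), (14), derive L5, A3.
Round 4 — (13), derive C3.
Round 5 — (5), derive V3.
Closure: {A3, B8, C3, D, E5, F8, G6, G98, H, J, K9, L5, M3, N1, P1, Q2, R6, S7, T, U, V3, W7} — 22 facts.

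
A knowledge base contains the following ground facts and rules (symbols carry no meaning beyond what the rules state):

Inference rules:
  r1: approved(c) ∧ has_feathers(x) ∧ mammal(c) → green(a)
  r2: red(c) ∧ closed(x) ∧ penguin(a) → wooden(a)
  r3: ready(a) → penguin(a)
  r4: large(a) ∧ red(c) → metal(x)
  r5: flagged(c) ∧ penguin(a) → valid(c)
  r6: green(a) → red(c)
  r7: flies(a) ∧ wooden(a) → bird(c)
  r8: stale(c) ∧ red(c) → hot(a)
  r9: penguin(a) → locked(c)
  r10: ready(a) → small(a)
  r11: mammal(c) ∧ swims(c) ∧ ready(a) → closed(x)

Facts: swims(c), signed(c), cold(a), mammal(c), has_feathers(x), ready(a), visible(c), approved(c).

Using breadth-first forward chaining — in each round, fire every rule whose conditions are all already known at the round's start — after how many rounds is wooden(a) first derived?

Round 1: r1 [approved(c) ∧ has_feathers(x) ∧ mammal(c) → green(a)]; r3 [ready(a) → penguin(a)]; r10 [ready(a) → small(a)]; r11 [mammal(c) ∧ swims(c) ∧ ready(a) → closed(x)]. Adds green(a), penguin(a), small(a), closed(x).
Round 2: r6 [green(a) → red(c)]; r9 [penguin(a) → locked(c)]. Adds red(c), locked(c).
Round 3: r2 [red(c) ∧ closed(x) ∧ penguin(a) → wooden(a)]. Adds wooden(a).
wooden(a) first appears in round 3.

3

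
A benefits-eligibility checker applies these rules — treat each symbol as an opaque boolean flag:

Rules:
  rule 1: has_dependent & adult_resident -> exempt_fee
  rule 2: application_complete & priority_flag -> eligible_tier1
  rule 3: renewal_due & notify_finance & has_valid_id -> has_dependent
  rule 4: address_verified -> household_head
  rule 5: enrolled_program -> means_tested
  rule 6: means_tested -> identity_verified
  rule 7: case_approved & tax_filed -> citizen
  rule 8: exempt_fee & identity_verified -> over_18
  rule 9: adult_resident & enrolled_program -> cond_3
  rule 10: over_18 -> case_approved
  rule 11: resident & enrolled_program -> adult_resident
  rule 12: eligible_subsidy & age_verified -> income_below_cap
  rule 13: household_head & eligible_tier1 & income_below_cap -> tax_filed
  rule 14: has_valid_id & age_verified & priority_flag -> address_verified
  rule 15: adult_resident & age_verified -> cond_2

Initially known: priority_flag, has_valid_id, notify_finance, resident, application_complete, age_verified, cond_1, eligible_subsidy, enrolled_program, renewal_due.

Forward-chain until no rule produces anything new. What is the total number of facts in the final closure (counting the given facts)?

Round 1: rule 2 [application_complete & priority_flag -> eligible_tier1]; rule 3 [renewal_due & notify_finance & has_valid_id -> has_dependent]; rule 5 [enrolled_program -> means_tested]; rule 11 [resident & enrolled_program -> adult_resident]; rule 12 [eligible_subsidy & age_verified -> income_below_cap]; rule 14 [has_valid_id & age_verified & priority_flag -> address_verified]. Adds eligible_tier1, has_dependent, means_tested, adult_resident, income_below_cap, address_verified.
Round 2: rule 1 [has_dependent & adult_resident -> exempt_fee]; rule 4 [address_verified -> household_head]; rule 6 [means_tested -> identity_verified]; rule 9 [adult_resident & enrolled_program -> cond_3]; rule 15 [adult_resident & age_verified -> cond_2]. Adds exempt_fee, household_head, identity_verified, cond_3, cond_2.
Round 3: rule 8 [exempt_fee & identity_verified -> over_18]; rule 13 [household_head & eligible_tier1 & income_below_cap -> tax_filed]. Adds over_18, tax_filed.
Round 4: rule 10 [over_18 -> case_approved]. Adds case_approved.
Round 5: rule 7 [case_approved & tax_filed -> citizen]. Adds citizen.
Closure: {address_verified, adult_resident, age_verified, application_complete, case_approved, citizen, cond_1, cond_2, cond_3, eligible_subsidy, eligible_tier1, enrolled_program, exempt_fee, has_dependent, has_valid_id, household_head, identity_verified, income_below_cap, means_tested, notify_finance, over_18, priority_flag, renewal_due, resident, tax_filed} — 25 facts.

25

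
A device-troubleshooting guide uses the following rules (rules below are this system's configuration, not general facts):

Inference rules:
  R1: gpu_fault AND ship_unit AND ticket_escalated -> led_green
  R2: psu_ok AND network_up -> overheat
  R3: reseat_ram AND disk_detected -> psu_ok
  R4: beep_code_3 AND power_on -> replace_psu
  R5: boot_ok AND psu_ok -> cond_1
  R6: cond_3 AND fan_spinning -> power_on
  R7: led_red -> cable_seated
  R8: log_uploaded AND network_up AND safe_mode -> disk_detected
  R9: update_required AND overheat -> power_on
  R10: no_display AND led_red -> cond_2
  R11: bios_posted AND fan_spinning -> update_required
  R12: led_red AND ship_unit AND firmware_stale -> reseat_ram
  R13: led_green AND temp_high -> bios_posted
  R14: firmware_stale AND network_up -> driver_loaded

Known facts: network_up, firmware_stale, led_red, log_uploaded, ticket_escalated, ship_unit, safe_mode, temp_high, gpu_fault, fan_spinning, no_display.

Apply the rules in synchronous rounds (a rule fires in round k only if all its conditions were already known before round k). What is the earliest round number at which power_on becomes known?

4

[1] R1 [gpu_fault AND ship_unit AND ticket_escalated -> led_green]; R7 [led_red -> cable_seated]; R8 [log_uploaded AND network_up AND safe_mode -> disk_detected]; R10 [no_display AND led_red -> cond_2]; R12 [led_red AND ship_unit AND firmware_stale -> reseat_ram]; R14 [firmware_stale AND network_up -> driver_loaded]. ⇒ new: led_green, cable_seated, disk_detected, cond_2, reseat_ram, driver_loaded.
[2] R3 [reseat_ram AND disk_detected -> psu_ok]; R13 [led_green AND temp_high -> bios_posted]. ⇒ new: psu_ok, bios_posted.
[3] R2 [psu_ok AND network_up -> overheat]; R11 [bios_posted AND fan_spinning -> update_required]. ⇒ new: overheat, update_required.
[4] R9 [update_required AND overheat -> power_on]. ⇒ new: power_on.
power_on first appears in round 4.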